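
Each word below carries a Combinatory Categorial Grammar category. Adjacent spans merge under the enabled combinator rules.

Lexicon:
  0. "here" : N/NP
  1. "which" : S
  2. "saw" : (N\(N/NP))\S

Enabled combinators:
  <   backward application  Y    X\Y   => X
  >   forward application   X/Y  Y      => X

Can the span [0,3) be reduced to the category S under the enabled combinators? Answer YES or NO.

NO

N/NP S (N\(N/NP))\S
CKY chart[0,3] = {N}; S ∉ chart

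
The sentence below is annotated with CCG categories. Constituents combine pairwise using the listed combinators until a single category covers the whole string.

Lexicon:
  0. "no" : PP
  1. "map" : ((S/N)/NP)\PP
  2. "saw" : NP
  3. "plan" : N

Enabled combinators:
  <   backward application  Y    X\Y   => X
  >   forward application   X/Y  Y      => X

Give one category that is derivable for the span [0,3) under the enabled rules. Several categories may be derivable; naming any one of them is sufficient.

S/N

[0,4] S   >
  [0,3] S/N   >
    [0,2] (S/N)/NP   <
      [0,1] "no" : PP
      [1,2] "map" : ((S/N)/NP)\PP
    [2,3] "saw" : NP
  [3,4] "plan" : N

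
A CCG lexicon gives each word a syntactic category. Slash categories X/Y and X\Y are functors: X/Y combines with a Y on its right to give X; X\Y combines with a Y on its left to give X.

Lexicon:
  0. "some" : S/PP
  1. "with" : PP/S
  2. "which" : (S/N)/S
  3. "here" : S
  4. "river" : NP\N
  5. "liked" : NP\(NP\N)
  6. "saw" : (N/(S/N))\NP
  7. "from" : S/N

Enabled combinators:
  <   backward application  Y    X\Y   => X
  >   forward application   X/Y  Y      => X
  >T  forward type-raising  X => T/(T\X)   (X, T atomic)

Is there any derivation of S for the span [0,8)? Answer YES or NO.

YES

[0,8] S   >
  [0,1] "some" : S/PP
  [1,8] PP   >
    [1,2] "with" : PP/S
    [2,8] S   >
      [2,4] S/N   >
        [2,3] "which" : (S/N)/S
        [3,4] "here" : S
      [4,8] N   >
        [4,7] N/(S/N)   <
          [4,6] NP   <
            [4,5] "river" : NP\N
            [5,6] "liked" : NP\(NP\N)
          [6,7] "saw" : (N/(S/N))\NP
        [7,8] "from" : S/N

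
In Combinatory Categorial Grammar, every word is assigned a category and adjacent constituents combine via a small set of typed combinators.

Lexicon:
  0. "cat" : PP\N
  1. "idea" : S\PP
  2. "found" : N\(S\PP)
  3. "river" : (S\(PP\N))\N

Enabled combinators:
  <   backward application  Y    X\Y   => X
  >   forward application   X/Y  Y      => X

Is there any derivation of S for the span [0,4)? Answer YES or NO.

[0,4] S   <
  [0,1] "cat" : PP\N
  [1,4] S\(PP\N)   <
    [1,3] N   <
      [1,2] "idea" : S\PP
      [2,3] "found" : N\(S\PP)
    [3,4] "river" : (S\(PP\N))\N

YES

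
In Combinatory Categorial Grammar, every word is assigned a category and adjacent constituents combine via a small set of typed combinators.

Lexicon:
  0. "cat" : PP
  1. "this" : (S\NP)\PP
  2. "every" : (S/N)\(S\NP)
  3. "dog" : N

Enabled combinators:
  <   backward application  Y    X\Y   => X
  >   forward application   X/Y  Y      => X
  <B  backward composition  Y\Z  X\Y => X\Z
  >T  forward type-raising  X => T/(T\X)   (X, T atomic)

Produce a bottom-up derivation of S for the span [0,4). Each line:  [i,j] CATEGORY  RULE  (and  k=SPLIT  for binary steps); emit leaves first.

[0,4] S   >
  [0,3] S/N   <
    [0,2] S\NP   <
      [0,1] "cat" : PP
      [1,2] "this" : (S\NP)\PP
    [2,3] "every" : (S/N)\(S\NP)
  [3,4] "dog" : N

[0,1] PP  lex  "cat"
[1,2] (S\NP)\PP  lex  "this"
[0,2] S\NP  <  k=1
[2,3] (S/N)\(S\NP)  lex  "every"
[0,3] S/N  <  k=2
[3,4] N  lex  "dog"
[0,4] S  >  k=3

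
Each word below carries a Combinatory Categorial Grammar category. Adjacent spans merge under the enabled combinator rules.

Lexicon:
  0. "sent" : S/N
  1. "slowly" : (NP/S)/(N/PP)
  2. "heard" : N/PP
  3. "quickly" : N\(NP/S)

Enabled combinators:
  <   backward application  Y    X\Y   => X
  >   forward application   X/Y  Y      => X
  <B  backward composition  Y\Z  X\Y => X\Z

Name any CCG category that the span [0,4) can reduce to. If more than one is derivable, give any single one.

[0,4] S   >
  [0,1] "sent" : S/N
  [1,4] N   <
    [1,3] NP/S   >
      [1,2] "slowly" : (NP/S)/(N/PP)
      [2,3] "heard" : N/PP
    [3,4] "quickly" : N\(NP/S)

S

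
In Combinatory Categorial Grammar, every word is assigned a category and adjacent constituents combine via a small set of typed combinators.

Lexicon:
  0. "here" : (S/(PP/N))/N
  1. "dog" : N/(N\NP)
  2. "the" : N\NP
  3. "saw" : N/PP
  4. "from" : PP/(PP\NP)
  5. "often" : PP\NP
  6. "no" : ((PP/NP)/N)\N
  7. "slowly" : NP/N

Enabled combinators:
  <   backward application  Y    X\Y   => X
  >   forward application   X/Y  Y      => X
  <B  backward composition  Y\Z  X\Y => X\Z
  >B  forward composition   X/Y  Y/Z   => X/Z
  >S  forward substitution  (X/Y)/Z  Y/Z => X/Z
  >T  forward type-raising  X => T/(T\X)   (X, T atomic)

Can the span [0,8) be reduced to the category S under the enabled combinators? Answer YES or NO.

YES

[0,8] S   >
  [0,3] S/(PP/N)   >
    [0,1] "here" : (S/(PP/N))/N
    [1,3] N   >
      [1,2] "dog" : N/(N\NP)
      [2,3] "the" : N\NP
  [3,8] PP/N   >S
    [3,7] (PP/NP)/N   <
      [3,6] N   >
        [3,4] "saw" : N/PP
        [4,6] PP   >
          [4,5] "from" : PP/(PP\NP)
          [5,6] "often" : PP\NP
      [6,7] "no" : ((PP/NP)/N)\N
    [7,8] "slowly" : NP/N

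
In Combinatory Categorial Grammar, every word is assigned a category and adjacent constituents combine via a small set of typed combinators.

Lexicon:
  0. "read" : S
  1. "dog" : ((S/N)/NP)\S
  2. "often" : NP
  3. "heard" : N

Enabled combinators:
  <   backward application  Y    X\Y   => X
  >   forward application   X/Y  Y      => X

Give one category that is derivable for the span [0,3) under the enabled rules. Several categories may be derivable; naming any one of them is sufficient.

S/N

[0,4] S   >
  [0,3] S/N   >
    [0,2] (S/N)/NP   <
      [0,1] "read" : S
      [1,2] "dog" : ((S/N)/NP)\S
    [2,3] "often" : NP
  [3,4] "heard" : N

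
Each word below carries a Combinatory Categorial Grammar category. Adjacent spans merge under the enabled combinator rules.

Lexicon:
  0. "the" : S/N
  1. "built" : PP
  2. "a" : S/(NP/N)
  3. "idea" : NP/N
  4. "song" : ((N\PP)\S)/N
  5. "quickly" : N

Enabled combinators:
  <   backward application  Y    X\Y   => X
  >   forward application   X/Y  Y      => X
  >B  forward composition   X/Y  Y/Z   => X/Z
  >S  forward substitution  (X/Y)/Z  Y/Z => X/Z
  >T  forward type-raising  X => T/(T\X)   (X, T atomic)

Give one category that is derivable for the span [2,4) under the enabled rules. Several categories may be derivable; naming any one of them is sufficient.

[0,6] S   >
  [0,1] "the" : S/N
  [1,6] N   <
    [1,2] "built" : PP
    [2,6] N\PP   <
      [2,4] S   >
        [2,3] "a" : S/(NP/N)
        [3,4] "idea" : NP/N
      [4,6] (N\PP)\S   >
        [4,5] "song" : ((N\PP)\S)/N
        [5,6] "quickly" : N

S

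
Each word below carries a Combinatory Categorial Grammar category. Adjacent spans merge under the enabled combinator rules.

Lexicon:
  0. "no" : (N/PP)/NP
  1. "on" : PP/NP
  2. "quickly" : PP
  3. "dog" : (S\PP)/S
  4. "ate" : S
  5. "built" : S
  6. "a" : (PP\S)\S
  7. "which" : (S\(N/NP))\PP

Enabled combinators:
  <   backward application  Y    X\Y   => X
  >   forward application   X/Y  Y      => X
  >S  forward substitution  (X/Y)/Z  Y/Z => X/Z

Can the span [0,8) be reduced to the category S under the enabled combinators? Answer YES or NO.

[0,8] S   <
  [0,2] N/NP   >S
    [0,1] "no" : (N/PP)/NP
    [1,2] "on" : PP/NP
  [2,8] S\(N/NP)   <
    [2,7] PP   <
      [2,5] S   <
        [2,3] "quickly" : PP
        [3,5] S\PP   >
          [3,4] "dog" : (S\PP)/S
          [4,5] "ate" : S
      [5,7] PP\S   <
        [5,6] "built" : S
        [6,7] "a" : (PP\S)\S
    [7,8] "which" : (S\(N/NP))\PP

YES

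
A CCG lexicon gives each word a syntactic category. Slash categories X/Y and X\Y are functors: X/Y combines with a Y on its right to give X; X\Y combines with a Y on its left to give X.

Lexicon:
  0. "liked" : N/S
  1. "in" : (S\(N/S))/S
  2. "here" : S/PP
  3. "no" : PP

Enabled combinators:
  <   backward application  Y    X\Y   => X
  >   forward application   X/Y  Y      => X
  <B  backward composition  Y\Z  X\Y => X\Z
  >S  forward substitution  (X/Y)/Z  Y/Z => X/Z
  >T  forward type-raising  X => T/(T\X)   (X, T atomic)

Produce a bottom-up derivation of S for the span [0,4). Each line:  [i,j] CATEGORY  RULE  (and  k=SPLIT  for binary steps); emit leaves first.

[0,1] N/S  lex  "liked"
[1,2] (S\(N/S))/S  lex  "in"
[2,3] S/PP  lex  "here"
[3,4] PP  lex  "no"
[2,4] S  >  k=3
[1,4] S\(N/S)  >  k=2
[0,4] S  <  k=1

[0,4] S   <
  [0,1] "liked" : N/S
  [1,4] S\(N/S)   >
    [1,2] "in" : (S\(N/S))/S
    [2,4] S   >
      [2,3] "here" : S/PP
      [3,4] "no" : PP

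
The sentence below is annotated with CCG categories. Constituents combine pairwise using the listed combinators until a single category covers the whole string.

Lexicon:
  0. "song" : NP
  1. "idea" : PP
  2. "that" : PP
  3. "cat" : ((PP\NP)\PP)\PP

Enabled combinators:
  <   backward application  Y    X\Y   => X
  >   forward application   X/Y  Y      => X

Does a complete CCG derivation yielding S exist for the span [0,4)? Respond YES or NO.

NO

NP PP PP ((PP\NP)\PP)\PP
CKY chart[0,4] = {PP}; S ∉ chart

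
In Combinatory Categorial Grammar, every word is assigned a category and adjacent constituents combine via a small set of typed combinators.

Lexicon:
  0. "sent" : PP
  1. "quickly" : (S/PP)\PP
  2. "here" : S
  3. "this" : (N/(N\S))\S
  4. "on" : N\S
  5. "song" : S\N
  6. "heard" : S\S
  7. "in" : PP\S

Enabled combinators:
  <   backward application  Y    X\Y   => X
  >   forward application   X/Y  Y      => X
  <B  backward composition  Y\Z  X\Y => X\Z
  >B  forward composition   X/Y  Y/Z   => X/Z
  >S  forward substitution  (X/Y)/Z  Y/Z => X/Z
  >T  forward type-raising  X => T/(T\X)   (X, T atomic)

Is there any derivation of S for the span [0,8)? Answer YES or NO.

[0,8] S   >
  [0,2] S/PP   <
    [0,1] "sent" : PP
    [1,2] "quickly" : (S/PP)\PP
  [2,8] PP   <
    [2,5] N   >
      [2,4] N/(N\S)   <
        [2,3] "here" : S
        [3,4] "this" : (N/(N\S))\S
      [4,5] "on" : N\S
    [5,8] PP\N   <B
      [5,6] "song" : S\N
      [6,8] PP\S   <B
        [6,7] "heard" : S\S
        [7,8] "in" : PP\S

YES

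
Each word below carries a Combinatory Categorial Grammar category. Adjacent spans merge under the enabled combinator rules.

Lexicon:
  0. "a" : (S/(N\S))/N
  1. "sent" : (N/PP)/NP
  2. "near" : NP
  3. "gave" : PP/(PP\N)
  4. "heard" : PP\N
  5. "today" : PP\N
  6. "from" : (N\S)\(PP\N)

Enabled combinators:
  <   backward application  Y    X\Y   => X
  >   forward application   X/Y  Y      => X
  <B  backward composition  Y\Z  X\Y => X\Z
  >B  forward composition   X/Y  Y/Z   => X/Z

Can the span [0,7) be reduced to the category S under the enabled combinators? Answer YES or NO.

[0,7] S   >
  [0,5] S/(N\S)   >
    [0,1] "a" : (S/(N\S))/N
    [1,5] N   >
      [1,3] N/PP   >
        [1,2] "sent" : (N/PP)/NP
        [2,3] "near" : NP
      [3,5] PP   >
        [3,4] "gave" : PP/(PP\N)
        [4,5] "heard" : PP\N
  [5,7] N\S   <
    [5,6] "today" : PP\N
    [6,7] "from" : (N\S)\(PP\N)

YES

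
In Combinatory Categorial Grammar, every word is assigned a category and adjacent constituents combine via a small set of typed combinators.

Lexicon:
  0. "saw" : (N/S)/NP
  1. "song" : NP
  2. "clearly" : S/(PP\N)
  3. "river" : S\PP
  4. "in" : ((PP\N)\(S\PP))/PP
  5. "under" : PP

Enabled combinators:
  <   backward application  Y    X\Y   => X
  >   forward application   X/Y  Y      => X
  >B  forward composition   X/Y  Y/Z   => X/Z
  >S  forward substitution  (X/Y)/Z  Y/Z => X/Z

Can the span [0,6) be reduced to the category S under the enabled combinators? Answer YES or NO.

(N/S)/NP NP S/(PP\N) S\PP ((PP\N)\(S\PP))/PP PP
CKY chart[0,6] = {N}; S ∉ chart

NO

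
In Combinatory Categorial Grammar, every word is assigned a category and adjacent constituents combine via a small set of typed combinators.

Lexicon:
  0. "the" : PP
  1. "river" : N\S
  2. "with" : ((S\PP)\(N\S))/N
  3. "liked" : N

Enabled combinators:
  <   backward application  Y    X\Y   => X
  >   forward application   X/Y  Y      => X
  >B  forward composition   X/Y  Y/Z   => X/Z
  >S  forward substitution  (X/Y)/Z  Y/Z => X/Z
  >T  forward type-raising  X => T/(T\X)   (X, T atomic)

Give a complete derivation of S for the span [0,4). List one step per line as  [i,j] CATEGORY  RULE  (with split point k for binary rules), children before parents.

[0,1] PP  lex  "the"
[0,1] S/(S\PP)  >T
[1,2] N\S  lex  "river"
[2,3] ((S\PP)\(N\S))/N  lex  "with"
[3,4] N  lex  "liked"
[2,4] (S\PP)\(N\S)  >  k=3
[1,4] S\PP  <  k=2
[0,4] S  >  k=1

[0,4] S   >
  [0,1] S/(S\PP)   >T
    [0,1] "the" : PP
  [1,4] S\PP   <
    [1,2] "river" : N\S
    [2,4] (S\PP)\(N\S)   >
      [2,3] "with" : ((S\PP)\(N\S))/N
      [3,4] "liked" : N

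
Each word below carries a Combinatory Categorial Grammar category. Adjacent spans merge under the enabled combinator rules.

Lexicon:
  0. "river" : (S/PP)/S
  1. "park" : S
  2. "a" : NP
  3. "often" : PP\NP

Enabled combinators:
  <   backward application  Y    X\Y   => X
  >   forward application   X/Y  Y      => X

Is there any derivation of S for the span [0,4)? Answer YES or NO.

[0,4] S   >
  [0,2] S/PP   >
    [0,1] "river" : (S/PP)/S
    [1,2] "park" : S
  [2,4] PP   <
    [2,3] "a" : NP
    [3,4] "often" : PP\NP

YES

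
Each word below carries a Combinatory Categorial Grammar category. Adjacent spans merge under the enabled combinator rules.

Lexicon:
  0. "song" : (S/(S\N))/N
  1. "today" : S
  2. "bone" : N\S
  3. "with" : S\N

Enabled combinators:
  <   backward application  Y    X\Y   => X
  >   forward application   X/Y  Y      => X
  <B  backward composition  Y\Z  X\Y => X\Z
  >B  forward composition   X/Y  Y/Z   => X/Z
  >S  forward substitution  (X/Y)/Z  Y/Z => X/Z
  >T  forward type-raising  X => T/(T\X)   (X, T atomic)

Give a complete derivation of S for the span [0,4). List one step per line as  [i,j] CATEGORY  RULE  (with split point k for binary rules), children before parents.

[0,1] (S/(S\N))/N  lex  "song"
[1,2] S  lex  "today"
[1,2] N/(N\S)  >T
[2,3] N\S  lex  "bone"
[1,3] N  >  k=2
[0,3] S/(S\N)  >  k=1
[3,4] S\N  lex  "with"
[0,4] S  >  k=3

[0,4] S   >
  [0,3] S/(S\N)   >
    [0,1] "song" : (S/(S\N))/N
    [1,3] N   >
      [1,2] N/(N\S)   >T
        [1,2] "today" : S
      [2,3] "bone" : N\S
  [3,4] "with" : S\N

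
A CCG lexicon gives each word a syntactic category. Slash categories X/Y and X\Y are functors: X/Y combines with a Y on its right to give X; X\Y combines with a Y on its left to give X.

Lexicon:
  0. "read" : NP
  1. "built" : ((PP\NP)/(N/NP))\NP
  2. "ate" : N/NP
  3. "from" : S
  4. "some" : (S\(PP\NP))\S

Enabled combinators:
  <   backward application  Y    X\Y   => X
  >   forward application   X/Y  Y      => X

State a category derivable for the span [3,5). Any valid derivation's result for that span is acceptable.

S\(PP\NP)

[0,5] S   <
  [0,3] PP\NP   >
    [0,2] (PP\NP)/(N/NP)   <
      [0,1] "read" : NP
      [1,2] "built" : ((PP\NP)/(N/NP))\NP
    [2,3] "ate" : N/NP
  [3,5] S\(PP\NP)   <
    [3,4] "from" : S
    [4,5] "some" : (S\(PP\NP))\S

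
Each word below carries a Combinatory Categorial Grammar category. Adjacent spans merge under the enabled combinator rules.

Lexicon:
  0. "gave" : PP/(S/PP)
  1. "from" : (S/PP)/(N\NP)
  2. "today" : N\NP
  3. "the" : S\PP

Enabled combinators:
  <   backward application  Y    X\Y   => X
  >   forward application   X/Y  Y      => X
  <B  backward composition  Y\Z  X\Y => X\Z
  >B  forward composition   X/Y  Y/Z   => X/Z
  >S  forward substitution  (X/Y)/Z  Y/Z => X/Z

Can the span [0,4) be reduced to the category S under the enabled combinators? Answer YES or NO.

YES

[0,4] S   <
  [0,3] PP   >
    [0,1] "gave" : PP/(S/PP)
    [1,3] S/PP   >
      [1,2] "from" : (S/PP)/(N\NP)
      [2,3] "today" : N\NP
  [3,4] "the" : S\PP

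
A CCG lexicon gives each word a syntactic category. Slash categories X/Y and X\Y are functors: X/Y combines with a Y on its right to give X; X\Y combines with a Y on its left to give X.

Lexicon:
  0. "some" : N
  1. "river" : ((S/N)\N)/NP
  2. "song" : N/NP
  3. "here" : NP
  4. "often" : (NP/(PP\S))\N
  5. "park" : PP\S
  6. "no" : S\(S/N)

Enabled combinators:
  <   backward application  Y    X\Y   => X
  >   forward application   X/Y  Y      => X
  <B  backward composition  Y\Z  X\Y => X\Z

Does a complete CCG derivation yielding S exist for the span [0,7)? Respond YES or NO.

YES

[0,7] S   <
  [0,6] S/N   <
    [0,1] "some" : N
    [1,6] (S/N)\N   >
      [1,2] "river" : ((S/N)\N)/NP
      [2,6] NP   >
        [2,5] NP/(PP\S)   <
          [2,4] N   >
            [2,3] "song" : N/NP
            [3,4] "here" : NP
          [4,5] "often" : (NP/(PP\S))\N
        [5,6] "park" : PP\S
  [6,7] "no" : S\(S/N)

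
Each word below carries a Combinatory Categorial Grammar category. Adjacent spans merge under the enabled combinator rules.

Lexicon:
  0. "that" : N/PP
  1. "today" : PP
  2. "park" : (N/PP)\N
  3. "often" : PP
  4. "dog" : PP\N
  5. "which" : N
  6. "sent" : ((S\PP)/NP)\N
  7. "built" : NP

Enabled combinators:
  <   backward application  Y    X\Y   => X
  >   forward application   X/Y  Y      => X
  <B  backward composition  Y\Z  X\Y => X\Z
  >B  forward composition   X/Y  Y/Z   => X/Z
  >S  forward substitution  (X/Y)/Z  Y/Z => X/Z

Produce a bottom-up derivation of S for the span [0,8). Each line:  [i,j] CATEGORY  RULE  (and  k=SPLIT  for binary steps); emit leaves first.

[0,1] N/PP  lex  "that"
[1,2] PP  lex  "today"
[0,2] N  >  k=1
[2,3] (N/PP)\N  lex  "park"
[0,3] N/PP  <  k=2
[3,4] PP  lex  "often"
[0,4] N  >  k=3
[4,5] PP\N  lex  "dog"
[5,6] N  lex  "which"
[6,7] ((S\PP)/NP)\N  lex  "sent"
[5,7] (S\PP)/NP  <  k=6
[7,8] NP  lex  "built"
[5,8] S\PP  >  k=7
[4,8] S\N  <B  k=5
[0,8] S  <  k=4

[0,8] S   <
  [0,4] N   >
    [0,3] N/PP   <
      [0,2] N   >
        [0,1] "that" : N/PP
        [1,2] "today" : PP
      [2,3] "park" : (N/PP)\N
    [3,4] "often" : PP
  [4,8] S\N   <B
    [4,5] "dog" : PP\N
    [5,8] S\PP   >
      [5,7] (S\PP)/NP   <
        [5,6] "which" : N
        [6,7] "sent" : ((S\PP)/NP)\N
      [7,8] "built" : NP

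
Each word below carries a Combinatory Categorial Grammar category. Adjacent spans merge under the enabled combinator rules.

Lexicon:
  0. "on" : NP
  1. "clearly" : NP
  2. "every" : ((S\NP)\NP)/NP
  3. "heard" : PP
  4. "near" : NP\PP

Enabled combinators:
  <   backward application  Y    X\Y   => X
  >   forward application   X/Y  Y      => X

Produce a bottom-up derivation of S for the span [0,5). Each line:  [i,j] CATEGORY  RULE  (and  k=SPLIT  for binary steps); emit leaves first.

[0,5] S   <
  [0,1] "on" : NP
  [1,5] S\NP   <
    [1,2] "clearly" : NP
    [2,5] (S\NP)\NP   >
      [2,3] "every" : ((S\NP)\NP)/NP
      [3,5] NP   <
        [3,4] "heard" : PP
        [4,5] "near" : NP\PP

[0,1] NP  lex  "on"
[1,2] NP  lex  "clearly"
[2,3] ((S\NP)\NP)/NP  lex  "every"
[3,4] PP  lex  "heard"
[4,5] NP\PP  lex  "near"
[3,5] NP  <  k=4
[2,5] (S\NP)\NP  >  k=3
[1,5] S\NP  <  k=2
[0,5] S  <  k=1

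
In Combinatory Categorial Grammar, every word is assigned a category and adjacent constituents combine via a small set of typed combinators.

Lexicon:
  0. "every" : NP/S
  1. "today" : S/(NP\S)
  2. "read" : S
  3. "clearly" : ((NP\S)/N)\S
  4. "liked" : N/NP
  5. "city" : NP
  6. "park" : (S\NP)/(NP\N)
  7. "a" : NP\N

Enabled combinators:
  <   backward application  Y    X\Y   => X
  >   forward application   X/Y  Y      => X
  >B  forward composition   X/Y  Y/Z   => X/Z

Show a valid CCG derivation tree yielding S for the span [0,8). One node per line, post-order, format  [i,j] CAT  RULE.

[0,8] S   <
  [0,6] NP   >
    [0,4] NP/N   >B
      [0,1] "every" : NP/S
      [1,4] S/N   >B
        [1,2] "today" : S/(NP\S)
        [2,4] (NP\S)/N   <
          [2,3] "read" : S
          [3,4] "clearly" : ((NP\S)/N)\S
    [4,6] N   >
      [4,5] "liked" : N/NP
      [5,6] "city" : NP
  [6,8] S\NP   >
    [6,7] "park" : (S\NP)/(NP\N)
    [7,8] "a" : NP\N

[0,1] NP/S  lex  "every"
[1,2] S/(NP\S)  lex  "today"
[2,3] S  lex  "read"
[3,4] ((NP\S)/N)\S  lex  "clearly"
[2,4] (NP\S)/N  <  k=3
[1,4] S/N  >B  k=2
[0,4] NP/N  >B  k=1
[4,5] N/NP  lex  "liked"
[5,6] NP  lex  "city"
[4,6] N  >  k=5
[0,6] NP  >  k=4
[6,7] (S\NP)/(NP\N)  lex  "park"
[7,8] NP\N  lex  "a"
[6,8] S\NP  >  k=7
[0,8] S  <  k=6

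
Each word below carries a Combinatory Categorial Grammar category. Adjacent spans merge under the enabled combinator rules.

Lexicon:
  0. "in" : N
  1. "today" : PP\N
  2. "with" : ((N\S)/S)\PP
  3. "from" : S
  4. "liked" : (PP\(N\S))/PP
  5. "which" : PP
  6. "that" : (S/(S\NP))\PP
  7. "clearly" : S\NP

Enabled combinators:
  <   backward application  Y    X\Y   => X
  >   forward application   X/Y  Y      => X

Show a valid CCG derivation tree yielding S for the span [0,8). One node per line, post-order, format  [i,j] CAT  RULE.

[0,8] S   >
  [0,7] S/(S\NP)   <
    [0,6] PP   <
      [0,4] N\S   >
        [0,3] (N\S)/S   <
          [0,2] PP   <
            [0,1] "in" : N
            [1,2] "today" : PP\N
          [2,3] "with" : ((N\S)/S)\PP
        [3,4] "from" : S
      [4,6] PP\(N\S)   >
        [4,5] "liked" : (PP\(N\S))/PP
        [5,6] "which" : PP
    [6,7] "that" : (S/(S\NP))\PP
  [7,8] "clearly" : S\NP

[0,1] N  lex  "in"
[1,2] PP\N  lex  "today"
[0,2] PP  <  k=1
[2,3] ((N\S)/S)\PP  lex  "with"
[0,3] (N\S)/S  <  k=2
[3,4] S  lex  "from"
[0,4] N\S  >  k=3
[4,5] (PP\(N\S))/PP  lex  "liked"
[5,6] PP  lex  "which"
[4,6] PP\(N\S)  >  k=5
[0,6] PP  <  k=4
[6,7] (S/(S\NP))\PP  lex  "that"
[0,7] S/(S\NP)  <  k=6
[7,8] S\NP  lex  "clearly"
[0,8] S  >  k=7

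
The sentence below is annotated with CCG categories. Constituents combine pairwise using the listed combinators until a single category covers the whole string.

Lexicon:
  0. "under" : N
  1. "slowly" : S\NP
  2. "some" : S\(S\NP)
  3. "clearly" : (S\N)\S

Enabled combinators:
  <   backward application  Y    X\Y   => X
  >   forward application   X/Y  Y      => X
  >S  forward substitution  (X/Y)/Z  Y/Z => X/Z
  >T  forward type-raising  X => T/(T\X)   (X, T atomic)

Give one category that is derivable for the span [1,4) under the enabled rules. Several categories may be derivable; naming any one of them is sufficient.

S\N

[0,4] S   <
  [0,1] "under" : N
  [1,4] S\N   <
    [1,3] S   <
      [1,2] "slowly" : S\NP
      [2,3] "some" : S\(S\NP)
    [3,4] "clearly" : (S\N)\S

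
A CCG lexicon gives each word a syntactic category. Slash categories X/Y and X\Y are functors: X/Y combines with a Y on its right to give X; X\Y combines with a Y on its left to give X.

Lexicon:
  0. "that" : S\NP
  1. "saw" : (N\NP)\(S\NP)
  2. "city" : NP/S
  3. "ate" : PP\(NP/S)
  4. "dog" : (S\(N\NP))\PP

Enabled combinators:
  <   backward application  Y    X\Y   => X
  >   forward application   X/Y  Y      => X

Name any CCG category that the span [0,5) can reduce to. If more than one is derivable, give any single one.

S

[0,5] S   <
  [0,2] N\NP   <
    [0,1] "that" : S\NP
    [1,2] "saw" : (N\NP)\(S\NP)
  [2,5] S\(N\NP)   <
    [2,4] PP   <
      [2,3] "city" : NP/S
      [3,4] "ate" : PP\(NP/S)
    [4,5] "dog" : (S\(N\NP))\PP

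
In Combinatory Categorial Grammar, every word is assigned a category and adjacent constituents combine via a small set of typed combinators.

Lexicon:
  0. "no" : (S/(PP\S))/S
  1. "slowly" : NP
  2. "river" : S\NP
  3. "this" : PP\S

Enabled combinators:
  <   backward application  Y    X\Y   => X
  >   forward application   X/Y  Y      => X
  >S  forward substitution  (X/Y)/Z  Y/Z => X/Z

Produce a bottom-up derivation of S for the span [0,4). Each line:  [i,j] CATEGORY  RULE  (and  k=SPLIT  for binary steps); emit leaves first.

[0,4] S   >
  [0,3] S/(PP\S)   >
    [0,1] "no" : (S/(PP\S))/S
    [1,3] S   <
      [1,2] "slowly" : NP
      [2,3] "river" : S\NP
  [3,4] "this" : PP\S

[0,1] (S/(PP\S))/S  lex  "no"
[1,2] NP  lex  "slowly"
[2,3] S\NP  lex  "river"
[1,3] S  <  k=2
[0,3] S/(PP\S)  >  k=1
[3,4] PP\S  lex  "this"
[0,4] S  >  k=3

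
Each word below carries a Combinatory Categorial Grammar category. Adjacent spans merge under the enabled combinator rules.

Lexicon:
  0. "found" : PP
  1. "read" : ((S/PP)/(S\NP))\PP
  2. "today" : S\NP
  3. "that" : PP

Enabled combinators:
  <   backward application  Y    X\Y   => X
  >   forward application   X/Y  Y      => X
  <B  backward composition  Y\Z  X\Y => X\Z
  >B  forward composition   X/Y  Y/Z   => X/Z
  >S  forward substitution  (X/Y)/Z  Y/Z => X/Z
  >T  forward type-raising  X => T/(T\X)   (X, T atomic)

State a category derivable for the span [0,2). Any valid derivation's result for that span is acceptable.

[0,4] S   >
  [0,3] S/PP   >
    [0,2] (S/PP)/(S\NP)   <
      [0,1] "found" : PP
      [1,2] "read" : ((S/PP)/(S\NP))\PP
    [2,3] "today" : S\NP
  [3,4] "that" : PP

(S/PP)/(S\NP)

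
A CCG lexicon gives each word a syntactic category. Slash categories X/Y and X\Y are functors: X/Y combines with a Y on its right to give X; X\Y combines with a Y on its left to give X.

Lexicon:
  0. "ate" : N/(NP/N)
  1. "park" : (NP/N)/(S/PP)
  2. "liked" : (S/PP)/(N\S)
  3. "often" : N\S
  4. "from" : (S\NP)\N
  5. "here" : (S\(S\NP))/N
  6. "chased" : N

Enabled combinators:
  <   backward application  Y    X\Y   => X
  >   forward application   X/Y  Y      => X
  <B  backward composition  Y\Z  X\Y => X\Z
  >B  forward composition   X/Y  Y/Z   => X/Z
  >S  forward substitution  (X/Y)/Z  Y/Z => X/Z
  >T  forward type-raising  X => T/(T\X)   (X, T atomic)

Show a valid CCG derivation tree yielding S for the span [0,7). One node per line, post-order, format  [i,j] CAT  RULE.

[0,7] S   <
  [0,5] S\NP   <
    [0,4] N   >
      [0,1] "ate" : N/(NP/N)
      [1,4] NP/N   >
        [1,2] "park" : (NP/N)/(S/PP)
        [2,4] S/PP   >
          [2,3] "liked" : (S/PP)/(N\S)
          [3,4] "often" : N\S
    [4,5] "from" : (S\NP)\N
  [5,7] S\(S\NP)   >
    [5,6] "here" : (S\(S\NP))/N
    [6,7] "chased" : N

[0,1] N/(NP/N)  lex  "ate"
[1,2] (NP/N)/(S/PP)  lex  "park"
[2,3] (S/PP)/(N\S)  lex  "liked"
[3,4] N\S  lex  "often"
[2,4] S/PP  >  k=3
[1,4] NP/N  >  k=2
[0,4] N  >  k=1
[4,5] (S\NP)\N  lex  "from"
[0,5] S\NP  <  k=4
[5,6] (S\(S\NP))/N  lex  "here"
[6,7] N  lex  "chased"
[5,7] S\(S\NP)  >  k=6
[0,7] S  <  k=5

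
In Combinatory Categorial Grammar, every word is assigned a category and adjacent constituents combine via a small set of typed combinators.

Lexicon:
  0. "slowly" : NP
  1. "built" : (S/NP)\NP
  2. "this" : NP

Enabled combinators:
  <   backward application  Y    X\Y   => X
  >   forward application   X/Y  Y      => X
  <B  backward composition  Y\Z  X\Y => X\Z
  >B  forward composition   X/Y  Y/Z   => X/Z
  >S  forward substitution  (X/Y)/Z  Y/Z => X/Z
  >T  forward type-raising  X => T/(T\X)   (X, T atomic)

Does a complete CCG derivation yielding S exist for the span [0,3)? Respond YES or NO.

YES

[0,3] S   >
  [0,2] S/NP   <
    [0,1] "slowly" : NP
    [1,2] "built" : (S/NP)\NP
  [2,3] "this" : NP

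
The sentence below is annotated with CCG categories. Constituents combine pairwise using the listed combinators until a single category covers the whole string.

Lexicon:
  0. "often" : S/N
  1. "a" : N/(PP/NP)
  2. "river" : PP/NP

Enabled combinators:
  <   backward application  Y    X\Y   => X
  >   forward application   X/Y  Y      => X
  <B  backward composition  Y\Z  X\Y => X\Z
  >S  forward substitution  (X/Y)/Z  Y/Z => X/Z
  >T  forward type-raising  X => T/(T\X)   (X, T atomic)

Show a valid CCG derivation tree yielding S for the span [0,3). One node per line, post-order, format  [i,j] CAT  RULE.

[0,1] S/N  lex  "often"
[1,2] N/(PP/NP)  lex  "a"
[2,3] PP/NP  lex  "river"
[1,3] N  >  k=2
[0,3] S  >  k=1

[0,3] S   >
  [0,1] "often" : S/N
  [1,3] N   >
    [1,2] "a" : N/(PP/NP)
    [2,3] "river" : PP/NP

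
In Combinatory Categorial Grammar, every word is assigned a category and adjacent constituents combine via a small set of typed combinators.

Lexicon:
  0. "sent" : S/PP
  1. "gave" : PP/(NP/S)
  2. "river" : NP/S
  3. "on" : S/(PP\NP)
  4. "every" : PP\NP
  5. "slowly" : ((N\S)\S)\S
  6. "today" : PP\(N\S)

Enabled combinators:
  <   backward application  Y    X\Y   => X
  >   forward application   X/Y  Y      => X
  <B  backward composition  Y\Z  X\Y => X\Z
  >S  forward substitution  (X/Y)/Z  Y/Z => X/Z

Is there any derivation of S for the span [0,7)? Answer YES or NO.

NO

S/PP PP/(NP/S) NP/S S/(PP\NP) PP\NP ((N\S)\S)\S PP\(N\S)
CKY chart[0,7] = {PP}; S ∉ chart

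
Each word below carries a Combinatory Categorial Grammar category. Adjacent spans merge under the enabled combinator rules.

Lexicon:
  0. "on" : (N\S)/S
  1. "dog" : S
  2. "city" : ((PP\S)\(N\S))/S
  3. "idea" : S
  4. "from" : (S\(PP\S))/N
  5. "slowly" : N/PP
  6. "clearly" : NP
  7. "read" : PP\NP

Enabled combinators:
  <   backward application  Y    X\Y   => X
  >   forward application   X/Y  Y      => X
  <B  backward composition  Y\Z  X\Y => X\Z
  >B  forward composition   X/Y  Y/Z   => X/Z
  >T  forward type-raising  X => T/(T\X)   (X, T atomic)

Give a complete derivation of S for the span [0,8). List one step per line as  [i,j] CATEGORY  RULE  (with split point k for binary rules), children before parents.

[0,1] (N\S)/S  lex  "on"
[1,2] S  lex  "dog"
[0,2] N\S  >  k=1
[2,3] ((PP\S)\(N\S))/S  lex  "city"
[3,4] S  lex  "idea"
[2,4] (PP\S)\(N\S)  >  k=3
[0,4] PP\S  <  k=2
[4,5] (S\(PP\S))/N  lex  "from"
[5,6] N/PP  lex  "slowly"
[6,7] NP  lex  "clearly"
[7,8] PP\NP  lex  "read"
[6,8] PP  <  k=7
[5,8] N  >  k=6
[4,8] S\(PP\S)  >  k=5
[0,8] S  <  k=4

[0,8] S   <
  [0,4] PP\S   <
    [0,2] N\S   >
      [0,1] "on" : (N\S)/S
      [1,2] "dog" : S
    [2,4] (PP\S)\(N\S)   >
      [2,3] "city" : ((PP\S)\(N\S))/S
      [3,4] "idea" : S
  [4,8] S\(PP\S)   >
    [4,5] "from" : (S\(PP\S))/N
    [5,8] N   >
      [5,6] "slowly" : N/PP
      [6,8] PP   <
        [6,7] "clearly" : NP
        [7,8] "read" : PP\NP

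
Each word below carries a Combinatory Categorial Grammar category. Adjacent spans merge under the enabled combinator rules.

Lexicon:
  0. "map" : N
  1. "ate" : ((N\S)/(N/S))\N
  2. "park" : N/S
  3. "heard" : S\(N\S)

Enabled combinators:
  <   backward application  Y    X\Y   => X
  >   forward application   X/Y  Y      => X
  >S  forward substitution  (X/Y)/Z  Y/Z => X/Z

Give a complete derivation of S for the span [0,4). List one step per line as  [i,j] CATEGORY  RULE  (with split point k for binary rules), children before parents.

[0,1] N  lex  "map"
[1,2] ((N\S)/(N/S))\N  lex  "ate"
[0,2] (N\S)/(N/S)  <  k=1
[2,3] N/S  lex  "park"
[0,3] N\S  >  k=2
[3,4] S\(N\S)  lex  "heard"
[0,4] S  <  k=3

[0,4] S   <
  [0,3] N\S   >
    [0,2] (N\S)/(N/S)   <
      [0,1] "map" : N
      [1,2] "ate" : ((N\S)/(N/S))\N
    [2,3] "park" : N/S
  [3,4] "heard" : S\(N\S)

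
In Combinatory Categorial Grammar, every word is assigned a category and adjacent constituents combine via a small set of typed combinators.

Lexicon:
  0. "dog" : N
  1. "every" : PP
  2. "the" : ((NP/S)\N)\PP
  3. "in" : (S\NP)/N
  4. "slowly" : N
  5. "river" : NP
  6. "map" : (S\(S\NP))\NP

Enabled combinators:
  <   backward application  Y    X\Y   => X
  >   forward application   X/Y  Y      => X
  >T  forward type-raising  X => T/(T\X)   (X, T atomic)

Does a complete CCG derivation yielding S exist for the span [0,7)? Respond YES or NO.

NO

N PP ((NP/S)\N)\PP (S\NP)/N N NP (S\(S\NP))\NP
CKY chart[0,7] = {N/(N\NP), NP, NP/(NP\NP), PP/(PP\NP), S/(S\NP)}; S ∉ chart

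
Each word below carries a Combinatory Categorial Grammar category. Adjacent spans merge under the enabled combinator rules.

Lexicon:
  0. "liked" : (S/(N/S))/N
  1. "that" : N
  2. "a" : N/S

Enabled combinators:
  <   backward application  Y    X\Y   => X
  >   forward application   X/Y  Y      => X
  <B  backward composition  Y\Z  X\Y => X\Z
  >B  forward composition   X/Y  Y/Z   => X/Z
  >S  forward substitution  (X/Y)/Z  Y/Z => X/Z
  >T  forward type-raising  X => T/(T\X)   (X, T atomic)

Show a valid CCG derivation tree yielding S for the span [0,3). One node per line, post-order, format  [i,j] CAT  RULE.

[0,1] (S/(N/S))/N  lex  "liked"
[1,2] N  lex  "that"
[0,2] S/(N/S)  >  k=1
[2,3] N/S  lex  "a"
[0,3] S  >  k=2

[0,3] S   >
  [0,2] S/(N/S)   >
    [0,1] "liked" : (S/(N/S))/N
    [1,2] "that" : N
  [2,3] "a" : N/S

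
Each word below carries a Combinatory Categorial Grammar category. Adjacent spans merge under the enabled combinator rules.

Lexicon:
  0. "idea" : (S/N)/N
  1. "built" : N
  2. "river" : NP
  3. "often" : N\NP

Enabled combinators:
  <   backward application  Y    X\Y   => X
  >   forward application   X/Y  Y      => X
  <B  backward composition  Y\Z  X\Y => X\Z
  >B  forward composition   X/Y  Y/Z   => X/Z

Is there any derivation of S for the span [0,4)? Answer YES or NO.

[0,4] S   >
  [0,2] S/N   >
    [0,1] "idea" : (S/N)/N
    [1,2] "built" : N
  [2,4] N   <
    [2,3] "river" : NP
    [3,4] "often" : N\NP

YES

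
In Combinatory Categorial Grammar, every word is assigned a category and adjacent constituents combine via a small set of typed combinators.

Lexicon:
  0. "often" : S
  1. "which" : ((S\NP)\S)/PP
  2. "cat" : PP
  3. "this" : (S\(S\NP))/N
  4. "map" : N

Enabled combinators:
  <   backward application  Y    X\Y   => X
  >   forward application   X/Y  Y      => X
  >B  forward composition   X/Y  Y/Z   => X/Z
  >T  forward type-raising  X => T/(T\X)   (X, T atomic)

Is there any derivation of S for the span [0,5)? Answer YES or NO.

[0,5] S   <
  [0,3] S\NP   <
    [0,1] "often" : S
    [1,3] (S\NP)\S   >
      [1,2] "which" : ((S\NP)\S)/PP
      [2,3] "cat" : PP
  [3,5] S\(S\NP)   >
    [3,4] "this" : (S\(S\NP))/N
    [4,5] "map" : N

YES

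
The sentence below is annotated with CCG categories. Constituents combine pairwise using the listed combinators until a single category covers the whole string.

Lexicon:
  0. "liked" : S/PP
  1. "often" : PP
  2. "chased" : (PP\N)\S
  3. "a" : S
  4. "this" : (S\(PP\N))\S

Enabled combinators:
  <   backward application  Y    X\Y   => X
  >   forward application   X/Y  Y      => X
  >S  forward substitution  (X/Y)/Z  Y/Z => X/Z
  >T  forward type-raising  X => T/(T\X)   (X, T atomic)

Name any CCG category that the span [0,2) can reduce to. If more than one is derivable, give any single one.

[0,5] S   <
  [0,3] PP\N   <
    [0,2] S   >
      [0,1] "liked" : S/PP
      [1,2] "often" : PP
    [2,3] "chased" : (PP\N)\S
  [3,5] S\(PP\N)   <
    [3,4] "a" : S
    [4,5] "this" : (S\(PP\N))\S

S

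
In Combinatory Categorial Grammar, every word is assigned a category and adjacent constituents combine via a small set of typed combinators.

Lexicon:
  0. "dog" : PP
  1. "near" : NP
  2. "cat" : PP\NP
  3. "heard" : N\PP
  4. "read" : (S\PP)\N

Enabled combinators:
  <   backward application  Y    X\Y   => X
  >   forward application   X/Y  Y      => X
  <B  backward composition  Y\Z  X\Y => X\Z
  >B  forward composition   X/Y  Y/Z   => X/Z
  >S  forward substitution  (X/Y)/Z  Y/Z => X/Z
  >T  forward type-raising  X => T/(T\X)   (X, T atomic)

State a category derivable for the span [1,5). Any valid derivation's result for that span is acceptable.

S\PP

[0,5] S   <
  [0,1] "dog" : PP
  [1,5] S\PP   <
    [1,4] N   <
      [1,3] PP   <
        [1,2] "near" : NP
        [2,3] "cat" : PP\NP
      [3,4] "heard" : N\PP
    [4,5] "read" : (S\PP)\N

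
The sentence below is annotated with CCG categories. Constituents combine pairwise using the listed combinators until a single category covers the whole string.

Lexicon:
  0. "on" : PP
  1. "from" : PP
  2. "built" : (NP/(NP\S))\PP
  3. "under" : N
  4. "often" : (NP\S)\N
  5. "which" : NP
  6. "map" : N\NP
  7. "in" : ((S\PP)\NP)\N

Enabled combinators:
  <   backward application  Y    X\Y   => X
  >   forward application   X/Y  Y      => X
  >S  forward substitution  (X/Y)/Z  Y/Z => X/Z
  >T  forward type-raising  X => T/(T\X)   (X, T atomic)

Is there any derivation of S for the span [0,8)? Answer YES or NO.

[0,8] S   <
  [0,1] "on" : PP
  [1,8] S\PP   <
    [1,5] NP   >
      [1,3] NP/(NP\S)   <
        [1,2] "from" : PP
        [2,3] "built" : (NP/(NP\S))\PP
      [3,5] NP\S   <
        [3,4] "under" : N
        [4,5] "often" : (NP\S)\N
    [5,8] (S\PP)\NP   <
      [5,7] N   >
        [5,6] N/(N\NP)   >T
          [5,6] "which" : NP
        [6,7] "map" : N\NP
      [7,8] "in" : ((S\PP)\NP)\N

YES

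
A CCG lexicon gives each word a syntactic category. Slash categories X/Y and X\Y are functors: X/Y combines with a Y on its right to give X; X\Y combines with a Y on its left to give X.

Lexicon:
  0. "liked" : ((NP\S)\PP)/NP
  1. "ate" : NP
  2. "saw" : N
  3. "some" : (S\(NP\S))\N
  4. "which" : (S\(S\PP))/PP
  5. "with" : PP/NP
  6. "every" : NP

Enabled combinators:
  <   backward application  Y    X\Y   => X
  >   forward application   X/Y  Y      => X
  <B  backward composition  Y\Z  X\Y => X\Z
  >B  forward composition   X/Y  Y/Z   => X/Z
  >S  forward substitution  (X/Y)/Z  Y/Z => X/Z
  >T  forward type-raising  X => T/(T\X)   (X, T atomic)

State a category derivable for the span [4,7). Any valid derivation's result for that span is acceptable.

S\(S\PP)

[0,7] S   <
  [0,4] S\PP   <B
    [0,2] (NP\S)\PP   >
      [0,1] "liked" : ((NP\S)\PP)/NP
      [1,2] "ate" : NP
    [2,4] S\(NP\S)   <
      [2,3] "saw" : N
      [3,4] "some" : (S\(NP\S))\N
  [4,7] S\(S\PP)   >
    [4,5] "which" : (S\(S\PP))/PP
    [5,7] PP   >
      [5,6] "with" : PP/NP
      [6,7] "every" : NP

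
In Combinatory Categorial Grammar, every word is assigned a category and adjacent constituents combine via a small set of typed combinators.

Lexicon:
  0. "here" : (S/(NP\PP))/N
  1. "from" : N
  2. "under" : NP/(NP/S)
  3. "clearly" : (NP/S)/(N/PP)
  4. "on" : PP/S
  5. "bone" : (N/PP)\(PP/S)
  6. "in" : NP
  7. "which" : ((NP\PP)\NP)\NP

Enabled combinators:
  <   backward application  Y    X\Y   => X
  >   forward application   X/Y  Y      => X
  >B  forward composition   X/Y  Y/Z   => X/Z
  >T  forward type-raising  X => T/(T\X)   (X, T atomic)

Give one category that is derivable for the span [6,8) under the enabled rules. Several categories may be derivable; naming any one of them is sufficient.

(NP\PP)\NP

[0,8] S   >
  [0,2] S/(NP\PP)   >
    [0,1] "here" : (S/(NP\PP))/N
    [1,2] "from" : N
  [2,8] NP\PP   <
    [2,6] NP   >
      [2,3] "under" : NP/(NP/S)
      [3,6] NP/S   >
        [3,4] "clearly" : (NP/S)/(N/PP)
        [4,6] N/PP   <
          [4,5] "on" : PP/S
          [5,6] "bone" : (N/PP)\(PP/S)
    [6,8] (NP\PP)\NP   <
      [6,7] "in" : NP
      [7,8] "which" : ((NP\PP)\NP)\NP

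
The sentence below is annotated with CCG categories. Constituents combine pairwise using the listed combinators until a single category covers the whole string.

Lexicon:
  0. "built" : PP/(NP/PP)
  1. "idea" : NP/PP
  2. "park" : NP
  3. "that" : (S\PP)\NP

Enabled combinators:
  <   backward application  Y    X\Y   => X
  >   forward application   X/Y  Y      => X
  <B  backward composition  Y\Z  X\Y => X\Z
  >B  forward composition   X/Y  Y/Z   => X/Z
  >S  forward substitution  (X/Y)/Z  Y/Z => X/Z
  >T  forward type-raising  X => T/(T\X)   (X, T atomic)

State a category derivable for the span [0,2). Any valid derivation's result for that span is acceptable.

[0,4] S   <
  [0,2] PP   >
    [0,1] "built" : PP/(NP/PP)
    [1,2] "idea" : NP/PP
  [2,4] S\PP   <
    [2,3] "park" : NP
    [3,4] "that" : (S\PP)\NP

PP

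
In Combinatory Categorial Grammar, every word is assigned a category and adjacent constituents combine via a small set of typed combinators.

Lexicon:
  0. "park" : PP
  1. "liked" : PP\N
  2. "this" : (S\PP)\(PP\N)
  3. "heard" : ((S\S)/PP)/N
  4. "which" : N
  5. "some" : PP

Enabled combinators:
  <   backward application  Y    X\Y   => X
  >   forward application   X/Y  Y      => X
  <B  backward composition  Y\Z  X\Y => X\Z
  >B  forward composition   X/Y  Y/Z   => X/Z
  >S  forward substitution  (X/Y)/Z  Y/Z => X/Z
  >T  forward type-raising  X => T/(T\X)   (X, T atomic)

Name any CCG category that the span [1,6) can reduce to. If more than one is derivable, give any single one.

[0,6] S   <
  [0,1] "park" : PP
  [1,6] S\PP   <B
    [1,3] S\PP   <
      [1,2] "liked" : PP\N
      [2,3] "this" : (S\PP)\(PP\N)
    [3,6] S\S   >
      [3,5] (S\S)/PP   >
        [3,4] "heard" : ((S\S)/PP)/N
        [4,5] "which" : N
      [5,6] "some" : PP

S\PP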